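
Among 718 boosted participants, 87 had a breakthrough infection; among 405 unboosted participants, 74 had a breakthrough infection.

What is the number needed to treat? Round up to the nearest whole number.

NNT ≈ 17

risk, boosted participants = 87/718 = 0.121170
risk, unboosted participants = 74/405 = 0.182716
absolute risk difference = 0.061546
1 / 0.061546 = 16.248 → round up → 17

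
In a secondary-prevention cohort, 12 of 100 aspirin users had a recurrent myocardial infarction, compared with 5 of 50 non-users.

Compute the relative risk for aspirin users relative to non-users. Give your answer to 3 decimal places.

RR: 1.200

risk, aspirin users = 12/100 = 0.1200
risk, non-users = 5/50 = 0.1000
RR = 0.1200 / 0.1000 = 1.200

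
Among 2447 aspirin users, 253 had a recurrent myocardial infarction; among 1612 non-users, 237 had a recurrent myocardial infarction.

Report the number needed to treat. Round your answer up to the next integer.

23

risk, aspirin users = 253/2447 = 0.103392
risk, non-users = 237/1612 = 0.147022
absolute risk difference = 0.043630
1 / 0.043630 = 22.920 → round up → 23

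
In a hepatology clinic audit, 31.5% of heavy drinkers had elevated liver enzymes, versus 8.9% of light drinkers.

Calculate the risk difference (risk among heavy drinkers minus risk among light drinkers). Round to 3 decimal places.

risk difference = 0.3150 − 0.0890 = 0.226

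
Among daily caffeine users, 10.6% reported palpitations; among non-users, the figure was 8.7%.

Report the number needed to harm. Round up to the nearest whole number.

absolute risk difference = 0.019000
1 / 0.019000 = 52.632 → round up → 53

NNH: 53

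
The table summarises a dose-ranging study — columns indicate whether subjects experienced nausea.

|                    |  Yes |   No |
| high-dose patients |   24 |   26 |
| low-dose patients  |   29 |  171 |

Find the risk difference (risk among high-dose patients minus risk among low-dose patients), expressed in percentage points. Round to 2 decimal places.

risk, high-dose patients = 24/50 = 0.4800
risk, low-dose patients = 29/200 = 0.1450
risk difference = 0.4800 − 0.1450 = 0.3350 → 33.50 percentage points

RD ≈ 33.50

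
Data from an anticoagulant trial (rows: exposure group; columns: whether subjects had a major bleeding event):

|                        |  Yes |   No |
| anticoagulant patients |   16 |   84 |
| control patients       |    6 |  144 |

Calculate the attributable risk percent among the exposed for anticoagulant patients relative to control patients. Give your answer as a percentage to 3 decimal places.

AR% ≈ 75.000%

risk, anticoagulant patients = 16/100 = 0.16000
risk, control patients = 6/150 = 0.04000
AR% = (0.16000 − 0.04000) / 0.16000 = 0.7500 → 75.000%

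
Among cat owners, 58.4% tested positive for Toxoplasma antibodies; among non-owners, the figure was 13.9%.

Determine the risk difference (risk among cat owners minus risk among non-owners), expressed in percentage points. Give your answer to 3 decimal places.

risk difference = 0.5840 − 0.1390 = 0.4450 → 44.500 percentage points

RD = 44.500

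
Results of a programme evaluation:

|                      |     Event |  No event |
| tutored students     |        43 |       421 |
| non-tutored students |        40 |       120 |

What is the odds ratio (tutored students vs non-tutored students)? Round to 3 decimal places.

odds, tutored students = 43/421 = 0.1021
odds, non-tutored students = 40/120 = 0.3333
OR = 0.1021 / 0.3333 = 0.306

OR = 0.306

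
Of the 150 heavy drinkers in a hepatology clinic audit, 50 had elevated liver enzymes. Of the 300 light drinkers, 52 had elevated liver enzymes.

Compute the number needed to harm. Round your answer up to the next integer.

7

risk, heavy drinkers = 50/150 = 0.333333
risk, light drinkers = 52/300 = 0.173333
absolute risk difference = 0.160000
1 / 0.160000 = 6.250 → round up → 7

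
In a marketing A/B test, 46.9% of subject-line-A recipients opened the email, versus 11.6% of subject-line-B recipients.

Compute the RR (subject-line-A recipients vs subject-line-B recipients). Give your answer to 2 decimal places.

RR = 0.4690 / 0.1160 = 4.04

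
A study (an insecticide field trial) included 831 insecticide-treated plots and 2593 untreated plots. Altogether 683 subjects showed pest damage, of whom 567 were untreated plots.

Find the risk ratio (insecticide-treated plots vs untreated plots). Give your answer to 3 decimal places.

insecticide-treated plots with the outcome: 683 − 567 = 116
insecticide-treated plots without the outcome: 831 − 116 = 715
untreated plots without the outcome: 2593 − 567 = 2026
risk, insecticide-treated plots = 116/831 = 0.1396
risk, untreated plots = 567/2593 = 0.2187
RR = 0.1396 / 0.2187 = 0.638

RR = 0.638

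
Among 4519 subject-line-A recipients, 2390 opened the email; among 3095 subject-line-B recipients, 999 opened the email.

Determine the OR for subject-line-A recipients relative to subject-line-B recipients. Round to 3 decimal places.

odds, subject-line-A recipients = 2390/2129 = 1.1226
odds, subject-line-B recipients = 999/2096 = 0.4766
OR = 1.1226 / 0.4766 = 2.355

2.355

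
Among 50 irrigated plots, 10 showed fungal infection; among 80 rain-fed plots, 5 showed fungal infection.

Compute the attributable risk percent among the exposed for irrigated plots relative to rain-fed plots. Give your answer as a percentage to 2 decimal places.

AR%: 68.75%

risk, irrigated plots = 10/50 = 0.2000
risk, rain-fed plots = 5/80 = 0.0625
AR% = (0.2000 − 0.0625) / 0.2000 = 0.6875 → 68.75%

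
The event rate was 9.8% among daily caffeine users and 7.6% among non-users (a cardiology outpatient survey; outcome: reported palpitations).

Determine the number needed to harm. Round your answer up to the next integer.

46

absolute risk difference = 0.022000
1 / 0.022000 = 45.455 → round up → 46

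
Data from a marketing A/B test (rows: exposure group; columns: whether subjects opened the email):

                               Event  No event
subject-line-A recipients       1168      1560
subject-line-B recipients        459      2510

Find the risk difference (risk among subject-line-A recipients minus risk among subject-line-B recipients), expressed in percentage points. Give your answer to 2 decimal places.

27.36

risk, subject-line-A recipients = 1168/2728 = 0.4282
risk, subject-line-B recipients = 459/2969 = 0.1546
risk difference = 0.4282 − 0.1546 = 0.2736 → 27.36 percentage points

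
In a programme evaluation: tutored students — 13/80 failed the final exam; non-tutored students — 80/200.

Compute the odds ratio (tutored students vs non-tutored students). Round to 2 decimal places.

OR = (13 × 120) / (67 × 80) = 1560/5360 ≈ 0.29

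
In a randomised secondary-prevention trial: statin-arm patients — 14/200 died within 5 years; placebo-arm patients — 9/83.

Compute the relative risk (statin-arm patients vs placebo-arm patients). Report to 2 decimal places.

risk, statin-arm patients = 14/200 = 0.0700
risk, placebo-arm patients = 9/83 = 0.1084
RR = 0.0700 / 0.1084 = 0.65

RR ≈ 0.65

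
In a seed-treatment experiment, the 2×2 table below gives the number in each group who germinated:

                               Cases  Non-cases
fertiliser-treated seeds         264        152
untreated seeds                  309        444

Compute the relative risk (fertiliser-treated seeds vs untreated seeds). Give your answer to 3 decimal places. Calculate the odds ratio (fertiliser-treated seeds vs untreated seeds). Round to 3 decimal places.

risk, fertiliser-treated seeds = 264/416 = 0.6346
risk, untreated seeds = 309/753 = 0.4104
RR = 0.6346 / 0.4104 = 1.546
OR = (264 × 444) / (152 × 309) = 117216/46968 ≈ 2.496

RR = 1.546; OR = 2.496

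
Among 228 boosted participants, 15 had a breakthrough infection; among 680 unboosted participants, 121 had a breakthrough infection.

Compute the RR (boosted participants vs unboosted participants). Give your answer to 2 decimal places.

0.37

risk, boosted participants = 15/228 = 0.0658
risk, unboosted participants = 121/680 = 0.1779
RR = 0.0658 / 0.1779 = 0.37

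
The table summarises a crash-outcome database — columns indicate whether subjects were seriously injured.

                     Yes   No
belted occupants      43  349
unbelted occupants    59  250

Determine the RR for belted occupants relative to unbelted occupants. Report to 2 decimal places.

RR ≈ 0.57

risk, belted occupants = 43/392 = 0.1097
risk, unbelted occupants = 59/309 = 0.1909
RR = 0.1097 / 0.1909 = 0.57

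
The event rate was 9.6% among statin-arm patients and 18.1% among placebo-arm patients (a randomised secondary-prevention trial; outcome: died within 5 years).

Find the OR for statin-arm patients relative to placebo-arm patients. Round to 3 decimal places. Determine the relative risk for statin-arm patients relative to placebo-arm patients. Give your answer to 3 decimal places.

odds, statin-arm patients = 0.0960/0.9040 = 0.1062
odds, placebo-arm patients = 0.1810/0.8190 = 0.2210
OR = 0.1062 / 0.2210 = 0.481
RR = 0.0960 / 0.1810 = 0.530

OR = 0.481; RR = 0.530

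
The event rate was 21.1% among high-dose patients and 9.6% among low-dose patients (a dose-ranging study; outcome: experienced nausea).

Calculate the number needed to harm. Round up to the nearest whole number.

absolute risk difference = 0.115000
1 / 0.115000 = 8.696 → round up → 9

9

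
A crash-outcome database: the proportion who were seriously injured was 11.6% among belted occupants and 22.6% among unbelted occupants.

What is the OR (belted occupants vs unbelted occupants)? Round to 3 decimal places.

0.449

odds, belted occupants = 0.1160/0.8840 = 0.1312
odds, unbelted occupants = 0.2260/0.7740 = 0.2920
OR = 0.1312 / 0.2920 = 0.449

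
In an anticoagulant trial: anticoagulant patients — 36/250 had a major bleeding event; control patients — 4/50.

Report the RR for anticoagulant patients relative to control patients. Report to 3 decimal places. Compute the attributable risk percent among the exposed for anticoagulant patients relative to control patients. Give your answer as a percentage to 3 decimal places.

RR = 1.800; AR% = 44.444%

risk, anticoagulant patients = 36/250 = 0.1440
risk, control patients = 4/50 = 0.0800
RR = 0.1440 / 0.0800 = 1.800
AR% = (0.1440 − 0.0800) / 0.1440 = 0.4444 → 44.444%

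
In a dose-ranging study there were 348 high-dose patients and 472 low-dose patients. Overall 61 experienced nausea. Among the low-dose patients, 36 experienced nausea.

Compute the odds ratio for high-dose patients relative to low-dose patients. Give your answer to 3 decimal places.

OR: 0.937

high-dose patients with the outcome: 61 − 36 = 25
high-dose patients without the outcome: 348 − 25 = 323
low-dose patients without the outcome: 472 − 36 = 436
OR = (25 × 436) / (323 × 36) = 10900/11628 ≈ 0.937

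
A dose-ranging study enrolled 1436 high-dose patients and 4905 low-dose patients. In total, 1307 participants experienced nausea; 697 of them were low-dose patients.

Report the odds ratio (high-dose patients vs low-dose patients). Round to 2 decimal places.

high-dose patients with the outcome: 1307 − 697 = 610
high-dose patients without the outcome: 1436 − 610 = 826
low-dose patients without the outcome: 4905 − 697 = 4208
OR = (610 × 4208) / (826 × 697) = 2566880/575722 ≈ 4.46

4.46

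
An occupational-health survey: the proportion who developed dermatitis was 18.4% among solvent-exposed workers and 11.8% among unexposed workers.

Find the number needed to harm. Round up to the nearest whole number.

absolute risk difference = 0.066000
1 / 0.066000 = 15.152 → round up → 16

NNH = 16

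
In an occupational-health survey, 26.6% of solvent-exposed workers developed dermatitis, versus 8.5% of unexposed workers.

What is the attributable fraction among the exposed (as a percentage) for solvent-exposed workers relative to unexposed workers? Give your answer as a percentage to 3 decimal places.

AR% = (0.2660 − 0.0850) / 0.2660 = 0.6805 → 68.045%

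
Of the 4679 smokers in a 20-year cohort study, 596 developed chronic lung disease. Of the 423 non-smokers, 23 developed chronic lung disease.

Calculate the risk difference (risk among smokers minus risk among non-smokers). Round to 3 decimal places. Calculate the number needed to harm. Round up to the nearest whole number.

RD = 0.073; NNH = 14

risk, smokers = 596/4679 = 0.1274
risk, non-smokers = 23/423 = 0.0544
risk difference = 0.1274 − 0.0544 = 0.073
absolute risk difference = 0.073004
1 / 0.073004 = 13.698 → round up → 14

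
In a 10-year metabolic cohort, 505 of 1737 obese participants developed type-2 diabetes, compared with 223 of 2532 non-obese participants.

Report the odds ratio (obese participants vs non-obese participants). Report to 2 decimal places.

odds, obese participants = 505/1232 = 0.4099
odds, non-obese participants = 223/2309 = 0.0966
OR = 0.4099 / 0.0966 = 4.24

4.24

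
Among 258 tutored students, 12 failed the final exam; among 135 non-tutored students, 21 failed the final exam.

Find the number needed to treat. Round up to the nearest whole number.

NNT ≈ 10

risk, tutored students = 12/258 = 0.046512
risk, non-tutored students = 21/135 = 0.155556
absolute risk difference = 0.109044
1 / 0.109044 = 9.171 → round up → 10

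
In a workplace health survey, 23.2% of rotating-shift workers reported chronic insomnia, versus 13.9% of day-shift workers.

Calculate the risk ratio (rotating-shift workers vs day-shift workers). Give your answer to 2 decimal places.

RR = 0.2320 / 0.1390 = 1.67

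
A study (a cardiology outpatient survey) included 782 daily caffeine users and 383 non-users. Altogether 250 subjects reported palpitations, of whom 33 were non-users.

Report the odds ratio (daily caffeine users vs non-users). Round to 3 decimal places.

daily caffeine users with the outcome: 250 − 33 = 217
daily caffeine users without the outcome: 782 − 217 = 565
non-users without the outcome: 383 − 33 = 350
OR = (217 × 350) / (565 × 33) = 75950/18645 ≈ 4.073

4.073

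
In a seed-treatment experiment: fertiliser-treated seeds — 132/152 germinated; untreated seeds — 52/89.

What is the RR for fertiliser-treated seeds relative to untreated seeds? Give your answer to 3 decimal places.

RR ≈ 1.486

risk, fertiliser-treated seeds = 132/152 = 0.8684
risk, untreated seeds = 52/89 = 0.5843
RR = 0.8684 / 0.5843 = 1.486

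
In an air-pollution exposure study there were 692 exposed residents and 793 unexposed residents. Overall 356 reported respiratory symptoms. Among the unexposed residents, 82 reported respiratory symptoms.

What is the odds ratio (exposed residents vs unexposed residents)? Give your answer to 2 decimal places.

exposed residents with the outcome: 356 − 82 = 274
exposed residents without the outcome: 692 − 274 = 418
unexposed residents without the outcome: 793 − 82 = 711
OR = (274 × 711) / (418 × 82) = 194814/34276 ≈ 5.68

OR ≈ 5.68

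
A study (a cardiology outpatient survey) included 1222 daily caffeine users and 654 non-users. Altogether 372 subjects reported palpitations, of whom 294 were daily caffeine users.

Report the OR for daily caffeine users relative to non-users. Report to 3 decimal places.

2.340

daily caffeine users without the outcome: 1222 − 294 = 928
non-users with the outcome: 372 − 294 = 78
non-users without the outcome: 654 − 78 = 576
OR = (294 × 576) / (928 × 78) = 169344/72384 ≈ 2.340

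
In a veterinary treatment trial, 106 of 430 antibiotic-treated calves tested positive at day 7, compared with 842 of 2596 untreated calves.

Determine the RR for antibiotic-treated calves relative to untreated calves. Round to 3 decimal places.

RR = 0.760

risk, antibiotic-treated calves = 106/430 = 0.2465
risk, untreated calves = 842/2596 = 0.3243
RR = 0.2465 / 0.3243 = 0.760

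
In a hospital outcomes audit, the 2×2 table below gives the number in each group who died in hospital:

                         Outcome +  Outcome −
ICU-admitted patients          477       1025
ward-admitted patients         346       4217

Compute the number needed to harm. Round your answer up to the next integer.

risk, ICU-admitted patients = 477/1502 = 0.317577
risk, ward-admitted patients = 346/4563 = 0.075827
absolute risk difference = 0.241749
1 / 0.241749 = 4.137 → round up → 5

NNH ≈ 5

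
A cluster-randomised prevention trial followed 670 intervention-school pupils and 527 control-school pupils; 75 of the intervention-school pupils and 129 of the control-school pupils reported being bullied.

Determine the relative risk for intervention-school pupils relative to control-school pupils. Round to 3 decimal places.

RR: 0.457

risk, intervention-school pupils = 75/670 = 0.1119
risk, control-school pupils = 129/527 = 0.2448
RR = 0.1119 / 0.2448 = 0.457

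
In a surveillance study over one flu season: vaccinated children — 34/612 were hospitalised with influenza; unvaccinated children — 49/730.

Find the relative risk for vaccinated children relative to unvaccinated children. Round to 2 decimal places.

risk, vaccinated children = 34/612 = 0.0556
risk, unvaccinated children = 49/730 = 0.0671
RR = 0.0556 / 0.0671 = 0.83

RR ≈ 0.83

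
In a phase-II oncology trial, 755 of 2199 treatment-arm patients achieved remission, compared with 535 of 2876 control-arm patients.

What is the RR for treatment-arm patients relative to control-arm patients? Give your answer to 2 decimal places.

risk, treatment-arm patients = 755/2199 = 0.3433
risk, control-arm patients = 535/2876 = 0.1860
RR = 0.3433 / 0.1860 = 1.85

1.85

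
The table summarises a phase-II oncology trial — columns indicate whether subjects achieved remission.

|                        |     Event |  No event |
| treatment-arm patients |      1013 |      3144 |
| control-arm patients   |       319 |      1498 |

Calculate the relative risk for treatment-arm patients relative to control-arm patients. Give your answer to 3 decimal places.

risk, treatment-arm patients = 1013/4157 = 0.2437
risk, control-arm patients = 319/1817 = 0.1756
RR = 0.2437 / 0.1756 = 1.388

1.388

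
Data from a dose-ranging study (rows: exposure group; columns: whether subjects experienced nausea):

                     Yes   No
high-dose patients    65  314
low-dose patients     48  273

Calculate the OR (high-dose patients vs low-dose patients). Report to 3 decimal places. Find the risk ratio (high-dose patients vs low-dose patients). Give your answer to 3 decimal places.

OR = 1.177; RR = 1.147

OR = (65 × 273) / (314 × 48) = 17745/15072 ≈ 1.177
risk, high-dose patients = 65/379 = 0.1715
risk, low-dose patients = 48/321 = 0.1495
RR = 0.1715 / 0.1495 = 1.147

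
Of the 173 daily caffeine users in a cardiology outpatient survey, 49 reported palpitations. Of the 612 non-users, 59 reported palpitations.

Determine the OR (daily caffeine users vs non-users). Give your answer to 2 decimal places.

3.70

odds, daily caffeine users = 49/124 = 0.3952
odds, non-users = 59/553 = 0.1067
OR = 0.3952 / 0.1067 = 3.70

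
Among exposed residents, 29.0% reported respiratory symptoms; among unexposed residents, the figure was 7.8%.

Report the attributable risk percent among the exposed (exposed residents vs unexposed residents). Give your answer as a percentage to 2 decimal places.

AR% = (0.2900 − 0.0780) / 0.2900 = 0.7310 → 73.10%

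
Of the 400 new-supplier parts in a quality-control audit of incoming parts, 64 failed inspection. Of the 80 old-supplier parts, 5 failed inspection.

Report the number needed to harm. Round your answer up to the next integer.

risk, new-supplier parts = 64/400 = 0.160000
risk, old-supplier parts = 5/80 = 0.062500
absolute risk difference = 0.097500
1 / 0.097500 = 10.256 → round up → 11

NNH: 11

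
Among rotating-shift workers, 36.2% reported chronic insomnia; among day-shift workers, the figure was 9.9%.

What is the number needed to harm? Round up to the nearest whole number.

4

absolute risk difference = 0.263000
1 / 0.263000 = 3.802 → round up → 4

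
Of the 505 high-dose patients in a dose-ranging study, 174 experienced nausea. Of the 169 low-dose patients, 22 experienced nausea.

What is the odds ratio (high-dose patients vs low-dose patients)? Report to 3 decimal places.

OR = (174 × 147) / (331 × 22) = 25578/7282 ≈ 3.512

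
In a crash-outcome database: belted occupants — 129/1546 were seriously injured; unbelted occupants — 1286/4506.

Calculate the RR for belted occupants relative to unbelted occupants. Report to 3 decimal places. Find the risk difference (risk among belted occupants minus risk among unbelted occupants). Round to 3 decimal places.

risk, belted occupants = 129/1546 = 0.0834
risk, unbelted occupants = 1286/4506 = 0.2854
RR = 0.0834 / 0.2854 = 0.292
risk difference = 0.0834 − 0.2854 = -0.202

RR = 0.292; RD = -0.202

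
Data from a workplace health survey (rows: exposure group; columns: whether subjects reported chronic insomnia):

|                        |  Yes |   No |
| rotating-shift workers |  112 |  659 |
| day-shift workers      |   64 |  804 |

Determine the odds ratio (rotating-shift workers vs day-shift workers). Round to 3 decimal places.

OR = (112 × 804) / (659 × 64) = 90048/42176 ≈ 2.135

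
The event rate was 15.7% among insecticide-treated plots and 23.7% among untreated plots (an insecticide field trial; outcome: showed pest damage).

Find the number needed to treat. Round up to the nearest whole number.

NNT = 13

absolute risk difference = 0.080000
1 / 0.080000 = 12.500 → round up → 13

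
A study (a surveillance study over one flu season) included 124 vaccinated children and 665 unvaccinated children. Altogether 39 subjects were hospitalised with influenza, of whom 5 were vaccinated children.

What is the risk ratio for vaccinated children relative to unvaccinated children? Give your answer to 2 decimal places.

0.79

vaccinated children without the outcome: 124 − 5 = 119
unvaccinated children with the outcome: 39 − 5 = 34
unvaccinated children without the outcome: 665 − 34 = 631
risk, vaccinated children = 5/124 = 0.04032
risk, unvaccinated children = 34/665 = 0.05113
RR = 0.04032 / 0.05113 = 0.79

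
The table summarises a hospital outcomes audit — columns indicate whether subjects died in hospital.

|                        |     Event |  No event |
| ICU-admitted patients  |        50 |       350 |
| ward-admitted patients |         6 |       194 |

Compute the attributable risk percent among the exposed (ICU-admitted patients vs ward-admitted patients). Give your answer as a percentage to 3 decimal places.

risk, ICU-admitted patients = 50/400 = 0.12500
risk, ward-admitted patients = 6/200 = 0.03000
AR% = (0.12500 − 0.03000) / 0.12500 = 0.7600 → 76.000%

76.000%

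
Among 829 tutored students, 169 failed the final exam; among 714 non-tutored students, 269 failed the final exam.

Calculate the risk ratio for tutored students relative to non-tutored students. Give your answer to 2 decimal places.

RR = 0.54

risk, tutored students = 169/829 = 0.2039
risk, non-tutored students = 269/714 = 0.3768
RR = 0.2039 / 0.3768 = 0.54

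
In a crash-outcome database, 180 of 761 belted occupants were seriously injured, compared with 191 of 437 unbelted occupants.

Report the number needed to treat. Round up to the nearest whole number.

5

risk, belted occupants = 180/761 = 0.236531
risk, unbelted occupants = 191/437 = 0.437071
absolute risk difference = 0.200540
1 / 0.200540 = 4.987 → round up → 5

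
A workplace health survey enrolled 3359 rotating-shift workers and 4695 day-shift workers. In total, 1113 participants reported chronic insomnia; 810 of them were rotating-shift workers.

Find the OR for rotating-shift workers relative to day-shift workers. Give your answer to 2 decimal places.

rotating-shift workers without the outcome: 3359 − 810 = 2549
day-shift workers with the outcome: 1113 − 810 = 303
day-shift workers without the outcome: 4695 − 303 = 4392
OR = (810 × 4392) / (2549 × 303) = 3557520/772347 ≈ 4.61

4.61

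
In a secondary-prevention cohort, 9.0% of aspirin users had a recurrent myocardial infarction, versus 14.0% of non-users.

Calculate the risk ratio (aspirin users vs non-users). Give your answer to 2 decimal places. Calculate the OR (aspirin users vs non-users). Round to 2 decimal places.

RR = 0.64; OR = 0.61

RR = 0.0900 / 0.1400 = 0.64
odds, aspirin users = 0.0900/0.9100 = 0.0989
odds, non-users = 0.1400/0.8600 = 0.1628
OR = 0.0989 / 0.1628 = 0.61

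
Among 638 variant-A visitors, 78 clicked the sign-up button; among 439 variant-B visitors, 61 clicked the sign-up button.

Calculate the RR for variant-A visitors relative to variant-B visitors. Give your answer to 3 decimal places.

0.880

risk, variant-A visitors = 78/638 = 0.1223
risk, variant-B visitors = 61/439 = 0.1390
RR = 0.1223 / 0.1390 = 0.880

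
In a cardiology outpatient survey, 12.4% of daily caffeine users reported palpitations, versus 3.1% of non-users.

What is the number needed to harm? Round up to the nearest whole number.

absolute risk difference = 0.093000
1 / 0.093000 = 10.753 → round up → 11

NNH ≈ 11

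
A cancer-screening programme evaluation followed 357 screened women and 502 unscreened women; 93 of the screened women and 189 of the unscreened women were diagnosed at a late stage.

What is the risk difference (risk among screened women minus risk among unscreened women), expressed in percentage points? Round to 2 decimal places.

risk, screened women = 93/357 = 0.2605
risk, unscreened women = 189/502 = 0.3765
risk difference = 0.2605 − 0.3765 = -0.1160 → -11.60 percentage points

RD = -11.60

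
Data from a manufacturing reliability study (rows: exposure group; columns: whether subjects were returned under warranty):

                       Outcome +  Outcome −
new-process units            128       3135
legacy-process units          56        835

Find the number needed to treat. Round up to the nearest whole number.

risk, new-process units = 128/3263 = 0.039228
risk, legacy-process units = 56/891 = 0.062851
absolute risk difference = 0.023623
1 / 0.023623 = 42.332 → round up → 43

NNT = 43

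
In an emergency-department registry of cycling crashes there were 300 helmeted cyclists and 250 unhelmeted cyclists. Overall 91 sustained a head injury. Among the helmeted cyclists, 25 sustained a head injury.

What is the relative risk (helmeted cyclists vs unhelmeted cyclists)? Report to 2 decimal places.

helmeted cyclists without the outcome: 300 − 25 = 275
unhelmeted cyclists with the outcome: 91 − 25 = 66
unhelmeted cyclists without the outcome: 250 − 66 = 184
risk, helmeted cyclists = 25/300 = 0.0833
risk, unhelmeted cyclists = 66/250 = 0.2640
RR = 0.0833 / 0.2640 = 0.32

0.32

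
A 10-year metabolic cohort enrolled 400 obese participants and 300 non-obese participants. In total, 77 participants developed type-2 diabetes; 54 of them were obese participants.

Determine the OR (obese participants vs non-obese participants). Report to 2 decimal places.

obese participants without the outcome: 400 − 54 = 346
non-obese participants with the outcome: 77 − 54 = 23
non-obese participants without the outcome: 300 − 23 = 277
odds, obese participants = 54/346 = 0.1561
odds, non-obese participants = 23/277 = 0.0830
OR = 0.1561 / 0.0830 = 1.88

1.88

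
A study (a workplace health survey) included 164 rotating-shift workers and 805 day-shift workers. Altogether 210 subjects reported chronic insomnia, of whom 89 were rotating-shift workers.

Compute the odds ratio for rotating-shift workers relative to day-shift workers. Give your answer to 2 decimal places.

rotating-shift workers without the outcome: 164 − 89 = 75
day-shift workers with the outcome: 210 − 89 = 121
day-shift workers without the outcome: 805 − 121 = 684
OR = (89 × 684) / (75 × 121) = 60876/9075 ≈ 6.71

6.71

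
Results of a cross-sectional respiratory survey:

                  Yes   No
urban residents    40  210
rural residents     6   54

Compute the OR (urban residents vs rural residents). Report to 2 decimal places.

odds, urban residents = 40/210 = 0.1905
odds, rural residents = 6/54 = 0.1111
OR = 0.1905 / 0.1111 = 1.71

OR ≈ 1.71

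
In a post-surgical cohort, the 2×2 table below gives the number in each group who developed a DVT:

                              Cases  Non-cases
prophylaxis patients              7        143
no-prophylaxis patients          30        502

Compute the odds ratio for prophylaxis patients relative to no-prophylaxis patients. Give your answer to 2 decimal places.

odds, prophylaxis patients = 7/143 = 0.04895
odds, no-prophylaxis patients = 30/502 = 0.05976
OR = 0.04895 / 0.05976 = 0.82

0.82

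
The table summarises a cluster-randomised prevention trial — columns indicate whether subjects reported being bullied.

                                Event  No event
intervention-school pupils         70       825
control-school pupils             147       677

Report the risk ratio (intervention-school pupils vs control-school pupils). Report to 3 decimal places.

0.438

risk, intervention-school pupils = 70/895 = 0.0782
risk, control-school pupils = 147/824 = 0.1784
RR = 0.0782 / 0.1784 = 0.438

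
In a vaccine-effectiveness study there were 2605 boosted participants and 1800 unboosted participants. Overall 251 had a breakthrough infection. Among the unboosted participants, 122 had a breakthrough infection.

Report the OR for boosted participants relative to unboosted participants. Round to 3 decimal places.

boosted participants with the outcome: 251 − 122 = 129
boosted participants without the outcome: 2605 − 129 = 2476
unboosted participants without the outcome: 1800 − 122 = 1678
odds, boosted participants = 129/2476 = 0.05210
odds, unboosted participants = 122/1678 = 0.07271
OR = 0.05210 / 0.07271 = 0.717

0.717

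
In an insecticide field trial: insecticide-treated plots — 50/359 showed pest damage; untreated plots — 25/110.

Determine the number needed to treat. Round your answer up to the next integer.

risk, insecticide-treated plots = 50/359 = 0.139276
risk, untreated plots = 25/110 = 0.227273
absolute risk difference = 0.087997
1 / 0.087997 = 11.364 → round up → 12

12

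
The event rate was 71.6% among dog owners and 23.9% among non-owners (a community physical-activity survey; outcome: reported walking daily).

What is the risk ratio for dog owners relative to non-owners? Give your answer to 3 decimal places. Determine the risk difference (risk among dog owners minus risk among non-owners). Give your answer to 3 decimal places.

RR = 2.996; RD = 0.477

RR = 0.7160 / 0.2390 = 2.996
risk difference = 0.7160 − 0.2390 = 0.477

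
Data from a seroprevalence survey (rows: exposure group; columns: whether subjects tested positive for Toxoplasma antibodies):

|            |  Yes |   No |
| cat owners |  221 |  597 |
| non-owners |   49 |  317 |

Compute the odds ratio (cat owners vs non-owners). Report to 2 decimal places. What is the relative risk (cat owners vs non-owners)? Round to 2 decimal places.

odds, cat owners = 221/597 = 0.3702
odds, non-owners = 49/317 = 0.1546
OR = 0.3702 / 0.1546 = 2.39
risk, cat owners = 221/818 = 0.2702
risk, non-owners = 49/366 = 0.1339
RR = 0.2702 / 0.1339 = 2.02

OR = 2.39; RR = 2.02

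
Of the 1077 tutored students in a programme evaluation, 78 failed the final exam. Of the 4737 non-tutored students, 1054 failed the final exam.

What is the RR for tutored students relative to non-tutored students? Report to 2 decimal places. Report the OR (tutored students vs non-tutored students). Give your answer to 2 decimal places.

risk, tutored students = 78/1077 = 0.0724
risk, non-tutored students = 1054/4737 = 0.2225
RR = 0.0724 / 0.2225 = 0.33
odds, tutored students = 78/999 = 0.0781
odds, non-tutored students = 1054/3683 = 0.2862
OR = 0.0781 / 0.2862 = 0.27

RR = 0.33; OR = 0.27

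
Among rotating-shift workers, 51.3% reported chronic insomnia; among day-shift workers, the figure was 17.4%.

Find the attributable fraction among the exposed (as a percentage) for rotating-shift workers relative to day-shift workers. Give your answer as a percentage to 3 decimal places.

AR% = (0.5130 − 0.1740) / 0.5130 = 0.6608 → 66.082%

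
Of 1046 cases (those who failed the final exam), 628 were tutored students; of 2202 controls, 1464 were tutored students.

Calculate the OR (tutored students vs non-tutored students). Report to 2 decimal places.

OR = (628 × 738) / (1464 × 418) = 463464/611952 ≈ 0.76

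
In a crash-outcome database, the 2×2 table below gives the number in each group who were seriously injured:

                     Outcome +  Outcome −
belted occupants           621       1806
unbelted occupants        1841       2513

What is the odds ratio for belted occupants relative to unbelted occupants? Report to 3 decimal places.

OR = (621 × 2513) / (1806 × 1841) = 1560573/3324846 ≈ 0.469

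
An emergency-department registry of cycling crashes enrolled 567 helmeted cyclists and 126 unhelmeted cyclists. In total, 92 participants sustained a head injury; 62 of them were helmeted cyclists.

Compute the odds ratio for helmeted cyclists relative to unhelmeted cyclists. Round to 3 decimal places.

0.393

helmeted cyclists without the outcome: 567 − 62 = 505
unhelmeted cyclists with the outcome: 92 − 62 = 30
unhelmeted cyclists without the outcome: 126 − 30 = 96
OR = (62 × 96) / (505 × 30) = 5952/15150 ≈ 0.393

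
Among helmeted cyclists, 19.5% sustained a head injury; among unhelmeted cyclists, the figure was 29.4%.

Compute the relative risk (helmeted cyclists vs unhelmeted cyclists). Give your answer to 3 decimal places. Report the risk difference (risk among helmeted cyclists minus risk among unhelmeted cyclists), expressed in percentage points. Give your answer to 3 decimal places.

RR = 0.663; RD = -9.900

RR = 0.1950 / 0.2940 = 0.663
risk difference = 0.1950 − 0.2940 = -0.0990 → -9.900 percentage points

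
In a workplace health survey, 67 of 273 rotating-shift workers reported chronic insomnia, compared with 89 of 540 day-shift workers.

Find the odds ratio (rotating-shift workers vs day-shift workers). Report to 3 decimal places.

OR = (67 × 451) / (206 × 89) = 30217/18334 ≈ 1.648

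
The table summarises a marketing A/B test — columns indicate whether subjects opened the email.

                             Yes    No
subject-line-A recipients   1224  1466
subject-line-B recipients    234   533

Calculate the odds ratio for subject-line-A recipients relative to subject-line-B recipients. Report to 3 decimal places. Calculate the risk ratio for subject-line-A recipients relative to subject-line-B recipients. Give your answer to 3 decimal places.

odds, subject-line-A recipients = 1224/1466 = 0.8349
odds, subject-line-B recipients = 234/533 = 0.4390
OR = 0.8349 / 0.4390 = 1.902
risk, subject-line-A recipients = 1224/2690 = 0.4550
risk, subject-line-B recipients = 234/767 = 0.3051
RR = 0.4550 / 0.3051 = 1.491

OR = 1.902; RR = 1.491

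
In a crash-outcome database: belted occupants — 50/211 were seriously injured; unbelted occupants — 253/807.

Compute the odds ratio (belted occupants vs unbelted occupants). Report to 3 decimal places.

OR = (50 × 554) / (161 × 253) = 27700/40733 ≈ 0.680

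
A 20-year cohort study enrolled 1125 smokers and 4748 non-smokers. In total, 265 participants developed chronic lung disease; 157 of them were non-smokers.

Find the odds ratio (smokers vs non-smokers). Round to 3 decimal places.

smokers with the outcome: 265 − 157 = 108
smokers without the outcome: 1125 − 108 = 1017
non-smokers without the outcome: 4748 − 157 = 4591
OR = (108 × 4591) / (1017 × 157) = 495828/159669 ≈ 3.105

3.105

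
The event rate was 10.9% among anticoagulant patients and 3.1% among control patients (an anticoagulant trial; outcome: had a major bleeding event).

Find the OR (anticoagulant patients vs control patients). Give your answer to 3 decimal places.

OR ≈ 3.824

odds, anticoagulant patients = 0.10900/0.89100 = 0.12233
odds, control patients = 0.03100/0.96900 = 0.03199
OR = 0.12233 / 0.03199 = 3.824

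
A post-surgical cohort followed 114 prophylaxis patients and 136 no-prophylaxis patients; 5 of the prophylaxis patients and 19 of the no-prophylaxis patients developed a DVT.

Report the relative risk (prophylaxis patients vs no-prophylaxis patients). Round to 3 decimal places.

RR: 0.314

risk, prophylaxis patients = 5/114 = 0.04386
risk, no-prophylaxis patients = 19/136 = 0.13971
RR = 0.04386 / 0.13971 = 0.314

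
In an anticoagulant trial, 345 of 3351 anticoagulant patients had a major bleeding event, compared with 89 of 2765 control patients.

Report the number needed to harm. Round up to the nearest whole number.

15

risk, anticoagulant patients = 345/3351 = 0.102954
risk, control patients = 89/2765 = 0.032188
absolute risk difference = 0.070766
1 / 0.070766 = 14.131 → round up → 15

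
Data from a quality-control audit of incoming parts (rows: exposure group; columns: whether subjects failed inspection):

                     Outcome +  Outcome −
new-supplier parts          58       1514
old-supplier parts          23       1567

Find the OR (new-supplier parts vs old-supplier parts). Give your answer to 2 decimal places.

odds, new-supplier parts = 58/1514 = 0.03831
odds, old-supplier parts = 23/1567 = 0.01468
OR = 0.03831 / 0.01468 = 2.61

2.61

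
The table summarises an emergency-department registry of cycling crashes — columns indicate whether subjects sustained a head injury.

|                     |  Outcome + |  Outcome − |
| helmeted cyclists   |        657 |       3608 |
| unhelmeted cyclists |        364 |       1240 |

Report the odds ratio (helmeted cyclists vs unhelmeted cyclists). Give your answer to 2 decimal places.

0.62

odds, helmeted cyclists = 657/3608 = 0.1821
odds, unhelmeted cyclists = 364/1240 = 0.2935
OR = 0.1821 / 0.2935 = 0.62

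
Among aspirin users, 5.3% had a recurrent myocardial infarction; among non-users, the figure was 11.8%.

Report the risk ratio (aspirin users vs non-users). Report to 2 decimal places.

RR = 0.0530 / 0.1180 = 0.45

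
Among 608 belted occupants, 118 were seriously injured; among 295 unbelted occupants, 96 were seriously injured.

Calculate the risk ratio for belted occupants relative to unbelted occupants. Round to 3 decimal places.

risk, belted occupants = 118/608 = 0.1941
risk, unbelted occupants = 96/295 = 0.3254
RR = 0.1941 / 0.3254 = 0.596

RR = 0.596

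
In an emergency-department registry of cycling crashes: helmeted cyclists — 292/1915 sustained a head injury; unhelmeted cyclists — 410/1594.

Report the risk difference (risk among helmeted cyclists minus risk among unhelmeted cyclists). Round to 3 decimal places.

RD ≈ -0.105

risk, helmeted cyclists = 292/1915 = 0.1525
risk, unhelmeted cyclists = 410/1594 = 0.2572
risk difference = 0.1525 − 0.2572 = -0.105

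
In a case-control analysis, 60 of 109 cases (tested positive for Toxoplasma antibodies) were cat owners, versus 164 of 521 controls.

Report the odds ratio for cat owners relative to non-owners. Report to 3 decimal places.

OR = (60 × 357) / (164 × 49) = 21420/8036 ≈ 2.666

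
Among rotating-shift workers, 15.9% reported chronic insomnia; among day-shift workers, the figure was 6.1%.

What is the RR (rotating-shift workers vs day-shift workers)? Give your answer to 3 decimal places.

RR = 0.1590 / 0.0610 = 2.607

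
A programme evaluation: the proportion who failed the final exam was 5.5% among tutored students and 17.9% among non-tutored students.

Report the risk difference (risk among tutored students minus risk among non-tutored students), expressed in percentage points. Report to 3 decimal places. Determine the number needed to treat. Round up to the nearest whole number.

risk difference = 0.0550 − 0.1790 = -0.1240 → -12.400 percentage points
absolute risk difference = 0.124000
1 / 0.124000 = 8.065 → round up → 9

RD = -12.400; NNT = 9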